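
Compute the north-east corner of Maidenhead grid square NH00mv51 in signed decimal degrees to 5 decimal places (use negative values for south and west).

-19.11667, 81.05000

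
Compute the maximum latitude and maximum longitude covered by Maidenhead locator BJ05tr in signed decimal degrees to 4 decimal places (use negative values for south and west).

Field B=1, J=9: +1·20° lon, +9·10° lat → SW at lon -160°, lat 0°.
Square 0, 5: +0·2° lon, +5·1° lat → SW at lon -160°, lat 5°.
Subsquare t=19, r=17: +19·0.0833333° lon, +17·0.0416667° lat → SW at lon -158.417°, lat 5.70833°.
Cell spans 0.0833333° lon × 0.0416667° lat. NE corner is SW corner plus one full cell.
latitude 5.7500, longitude -158.3333.

5.7500, -158.3333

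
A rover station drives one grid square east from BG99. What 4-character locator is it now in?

CG09

Longitude square 9; +1 → 10, wraps to 0, carry into field.
Longitude field B = 1; +1 → 2 = C.
The latitude characters are unchanged.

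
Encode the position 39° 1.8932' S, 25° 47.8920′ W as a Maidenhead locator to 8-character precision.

Shift to the Maidenhead origin (180°W, 90°S): lon 154.20180, lat 50.96845.
Field: 154.20180/20 → 7 → H, 50.96845/10 → 5 → F; chars HF.
Square: 14.20180/2 → 7, 0.96845/1 → 0; chars 70.
Subsquare: 0.20180/0.0833333 → 2 → c, 0.96845/0.0416667 → 23 → x; chars cx.
Extended square: 0.03513/0.00833333 → 4, 0.01011/0.00416667 → 2; chars 42.

HF70cx42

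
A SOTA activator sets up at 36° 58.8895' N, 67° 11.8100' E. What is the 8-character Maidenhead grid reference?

MM36ox35

Shift to the Maidenhead origin (180°W, 90°S): lon 247.19683, lat 126.98149.
Field (20°×10°, letters A–R): 247.19683/20 → 12 → M, 126.98149/10 → 12 → M; chars MM.
Square (2°×1°, digits 0–9): 7.19683/2 → 3, 6.98149/1 → 6; chars 36.
Subsquare (5′×2.5′, letters a–x): 1.19683/0.0833333 → 14 → o, 0.98149/0.0416667 → 23 → x; chars ox.
Extended square (30″×15″, digits 0–9): 0.03017/0.00833333 → 3, 0.02316/0.00416667 → 5; chars 35.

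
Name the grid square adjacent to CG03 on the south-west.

BG92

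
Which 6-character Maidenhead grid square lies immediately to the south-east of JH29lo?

JH29mn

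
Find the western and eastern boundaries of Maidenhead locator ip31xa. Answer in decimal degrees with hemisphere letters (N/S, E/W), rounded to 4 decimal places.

12.0833° W, 12.0000° W

Field I=8, P=15: +8·20° lon, +15·10° lat → SW at lon -20°, lat 60°.
Square 3, 1: +3·2° lon, +1·1° lat → SW at lon -14°, lat 61°.
Subsquare x=23, a=0: +23·0.0833333° lon, +0·0.0416667° lat → SW at lon -12.0833°, lat 61°.
Cell spans 0.0833333° lon × 0.0416667° lat.
west 12.0833° W, east 12.0000° W.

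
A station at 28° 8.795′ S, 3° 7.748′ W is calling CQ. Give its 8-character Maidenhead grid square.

IG81ku44

Add 180° to longitude and 90° to latitude: 176.87087, 61.85342.
Field (20°×10°, letters A–R): lon ⌊176.87087/20⌋ = 8 → I; lat ⌊61.85342/10⌋ = 6 → G.
Square (2°×1°, digits 0–9): lon ⌊16.87087/2⌋ = 8; lat ⌊1.85342/1⌋ = 1.
Subsquare (5′×2.5′, letters a–x): lon ⌊0.87087/0.0833333⌋ = 10 → k; lat ⌊0.85342/0.0416667⌋ = 20 → u.
Extended square (30″×15″, digits 0–9): lon ⌊0.03753/0.00833333⌋ = 4; lat ⌊0.02008/0.00416667⌋ = 4.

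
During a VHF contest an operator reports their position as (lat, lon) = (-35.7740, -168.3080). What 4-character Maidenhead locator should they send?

Offset from 180°W / 90°S: lon 11.69°, lat 54.23°.
Field: lon ⌊11.69/20⌋ = 0 → A; lat ⌊54.23/10⌋ = 5 → F.
Square: lon ⌊11.69/2⌋ = 5; lat ⌊4.23/1⌋ = 4.

AF54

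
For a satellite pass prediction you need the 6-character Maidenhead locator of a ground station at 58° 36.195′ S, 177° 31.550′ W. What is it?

Offset from 180°W / 90°S: lon 2.4742°, lat 31.3967°.
Field: 2.4742/20 → 0 → A, 31.3967/10 → 3 → D; chars AD.
Square: 2.4742/2 → 1, 1.3967/1 → 1; chars 11.
Subsquare: 0.4742/0.0833333 → 5 → f, 0.3967/0.0416667 → 9 → j; chars fj.

AD11fj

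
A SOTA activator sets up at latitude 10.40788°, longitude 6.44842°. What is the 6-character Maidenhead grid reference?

Shift to the Maidenhead origin (180°W, 90°S): lon 186.4484, lat 100.4079.
Field: lon ⌊186.4484/20⌋ = 9 → J; lat ⌊100.4079/10⌋ = 10 → K.
Square: lon ⌊6.4484/2⌋ = 3; lat ⌊0.4079/1⌋ = 0.
Subsquare: lon ⌊0.4484/0.0833333⌋ = 5 → f; lat ⌊0.4079/0.0416667⌋ = 9 → j.

JK30fj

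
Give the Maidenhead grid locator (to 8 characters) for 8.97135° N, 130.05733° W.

CJ48xx33

Offset from 180°W / 90°S: lon 49.94267°, lat 98.97135°.
Field: 49.94267/20 → 2 → C, 98.97135/10 → 9 → J; chars CJ.
Square: 9.94267/2 → 4, 8.97135/1 → 8; chars 48.
Subsquare: 1.94267/0.0833333 → 23 → x, 0.97135/0.0416667 → 23 → x; chars xx.
Extended square: 0.02600/0.00833333 → 3, 0.01302/0.00416667 → 3; chars 33.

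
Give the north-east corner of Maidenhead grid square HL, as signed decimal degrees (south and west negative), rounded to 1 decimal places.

30.0, -20.0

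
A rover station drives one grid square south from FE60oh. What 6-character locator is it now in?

FE60og

Latitude subsquare h = 7; −1 → 6 = g.
The longitude characters are unchanged.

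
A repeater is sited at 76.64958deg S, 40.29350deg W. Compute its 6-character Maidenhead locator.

Offset from 180°W / 90°S: lon 139.7065°, lat 13.3504°.
Field: lon ⌊139.7065/20⌋ = 6 → G; lat ⌊13.3504/10⌋ = 1 → B.
Square: lon ⌊19.7065/2⌋ = 9; lat ⌊3.3504/1⌋ = 3.
Subsquare: lon ⌊1.7065/0.0833333⌋ = 20 → u; lat ⌊0.3504/0.0416667⌋ = 8 → i.

GB93ui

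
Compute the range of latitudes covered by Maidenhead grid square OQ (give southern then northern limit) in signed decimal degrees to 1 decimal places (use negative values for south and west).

70.0, 80.0

Field O=14, Q=16: +14·20° lon, +16·10° lat → SW at lon 100°, lat 70°.
Cell spans 20° lon × 10° lat.
south 70.0, north 80.0.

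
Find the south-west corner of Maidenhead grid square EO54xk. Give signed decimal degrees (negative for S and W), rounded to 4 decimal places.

54.4167, -88.0833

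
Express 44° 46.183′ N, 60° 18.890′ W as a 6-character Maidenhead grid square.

FN94us

Offset from 180°W / 90°S: lon 119.6852°, lat 134.7697°.
Field: lon ⌊119.6852/20⌋ = 5 → F; lat ⌊134.7697/10⌋ = 13 → N.
Square: lon ⌊19.6852/2⌋ = 9; lat ⌊4.7697/1⌋ = 4.
Subsquare: lon ⌊1.6852/0.0833333⌋ = 20 → u; lat ⌊0.7697/0.0416667⌋ = 18 → s.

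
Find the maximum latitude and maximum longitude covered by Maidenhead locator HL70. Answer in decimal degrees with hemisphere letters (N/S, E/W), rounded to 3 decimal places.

Field H=7, L=11: +7·20° lon, +11·10° lat → SW at lon -40°, lat 20°.
Square 7, 0: +7·2° lon, +0·1° lat → SW at lon -26°, lat 20°.
Cell spans 2° lon × 1° lat. NE corner is SW corner plus one full cell.
latitude 21.000° N, longitude 24.000° W.

21.000° N, 24.000° W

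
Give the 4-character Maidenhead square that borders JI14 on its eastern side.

JI24

Longitude square 1; +1 → 2.
The latitude characters are unchanged.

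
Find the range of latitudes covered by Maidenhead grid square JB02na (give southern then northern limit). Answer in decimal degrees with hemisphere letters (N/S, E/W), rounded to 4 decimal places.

Field J=9, B=1: +9·20° lon, +1·10° lat → SW at lon 0°, lat -80°.
Square 0, 2: +0·2° lon, +2·1° lat → SW at lon 0°, lat -78°.
Subsquare n=13, a=0: +13·0.0833333° lon, +0·0.0416667° lat → SW at lon 1.08333°, lat -78°.
Cell spans 0.0833333° lon × 0.0416667° lat.
south 78.0000° S, north 77.9583° S.

78.0000° S, 77.9583° S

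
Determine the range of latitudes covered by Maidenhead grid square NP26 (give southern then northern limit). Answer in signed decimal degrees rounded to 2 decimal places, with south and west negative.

66.00, 67.00

Field N=13, P=15: +13·20° lon, +15·10° lat → SW at lon 80°, lat 60°.
Square 2, 6: +2·2° lon, +6·1° lat → SW at lon 84°, lat 66°.
Cell spans 2° lon × 1° lat.
south 66.00, north 67.00.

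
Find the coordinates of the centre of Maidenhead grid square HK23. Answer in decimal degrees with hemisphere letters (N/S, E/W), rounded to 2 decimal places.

13.50° N, 35.00° W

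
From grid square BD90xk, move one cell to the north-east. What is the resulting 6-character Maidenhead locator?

Longitude subsquare x = 23; +1 → 24, wraps to 0 = a, carry into square.
Longitude square 9; +1 → 10, wraps to 0, carry into field.
Longitude field B = 1; +1 → 2 = C.
Latitude subsquare k = 10; +1 → 11 = l.

CD00al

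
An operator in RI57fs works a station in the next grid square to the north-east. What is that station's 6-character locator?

RI57gt

Longitude subsquare f = 5; +1 → 6 = g.
Latitude subsquare s = 18; +1 → 19 = t.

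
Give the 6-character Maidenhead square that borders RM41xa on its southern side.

Latitude subsquare a = 0; −1 → -1, wraps to 23 = x, carry into square.
Latitude square 1; −1 → 0.
The longitude characters are unchanged.

RM40xx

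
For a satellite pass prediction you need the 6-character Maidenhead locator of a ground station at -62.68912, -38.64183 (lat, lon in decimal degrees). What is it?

HC07qh

Add 180° to longitude and 90° to latitude: 141.3582, 27.3109.
Field: lon ⌊141.3582/20⌋ = 7 → H; lat ⌊27.3109/10⌋ = 2 → C.
Square: lon ⌊1.3582/2⌋ = 0; lat ⌊7.3109/1⌋ = 7.
Subsquare: lon ⌊1.3582/0.0833333⌋ = 16 → q; lat ⌊0.3109/0.0416667⌋ = 7 → h.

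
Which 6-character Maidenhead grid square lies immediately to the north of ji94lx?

Latitude subsquare x = 23; +1 → 24, wraps to 0 = a, carry into square.
Latitude square 4; +1 → 5.
The longitude characters are unchanged.

JI95la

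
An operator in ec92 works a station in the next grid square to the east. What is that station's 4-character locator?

FC02

Longitude square 9; +1 → 10, wraps to 0, carry into field.
Longitude field E = 4; +1 → 5 = F.
The latitude characters are unchanged.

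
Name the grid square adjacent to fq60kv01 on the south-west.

FQ60jv90

Longitude extended square 0; −1 → -1, wraps to 9, carry into subsquare.
Longitude subsquare k = 10; −1 → 9 = j.
Latitude extended square 1; −1 → 0.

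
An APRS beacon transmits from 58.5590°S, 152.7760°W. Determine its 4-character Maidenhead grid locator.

BD31

Add 180° to longitude and 90° to latitude: 27.22, 31.44.
Field (20°×10°, letters A–R): 27.22/20 → 1 → B, 31.44/10 → 3 → D; chars BD.
Square (2°×1°, digits 0–9): 7.22/2 → 3, 1.44/1 → 1; chars 31.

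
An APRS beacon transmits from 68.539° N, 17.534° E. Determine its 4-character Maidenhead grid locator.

JP88

Shift to the Maidenhead origin (180°W, 90°S): lon 197.53, lat 158.54.
Field: lon ⌊197.53/20⌋ = 9 → J; lat ⌊158.54/10⌋ = 15 → P.
Square: lon ⌊17.53/2⌋ = 8; lat ⌊8.54/1⌋ = 8.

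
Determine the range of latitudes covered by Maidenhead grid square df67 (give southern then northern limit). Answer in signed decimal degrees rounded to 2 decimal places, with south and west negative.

Field D=3, F=5: +3·20° lon, +5·10° lat → SW at lon -120°, lat -40°.
Square 6, 7: +6·2° lon, +7·1° lat → SW at lon -108°, lat -33°.
Cell spans 2° lon × 1° lat.
south -33.00, north -32.00.

-33.00, -32.00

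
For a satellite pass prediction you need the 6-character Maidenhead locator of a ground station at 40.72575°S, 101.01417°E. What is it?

OE09mg

Add 180° to longitude and 90° to latitude: 281.0142, 49.2743.
Field (20°×10°, letters A–R): lon ⌊281.0142/20⌋ = 14 → O; lat ⌊49.2743/10⌋ = 4 → E.
Square (2°×1°, digits 0–9): lon ⌊1.0142/2⌋ = 0; lat ⌊9.2743/1⌋ = 9.
Subsquare (5′×2.5′, letters a–x): lon ⌊1.0142/0.0833333⌋ = 12 → m; lat ⌊0.2743/0.0416667⌋ = 6 → g.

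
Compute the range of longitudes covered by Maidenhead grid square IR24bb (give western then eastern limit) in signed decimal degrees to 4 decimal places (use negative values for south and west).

-15.9167, -15.8333

Field I=8, R=17: +8·20° lon, +17·10° lat → SW at lon -20°, lat 80°.
Square 2, 4: +2·2° lon, +4·1° lat → SW at lon -16°, lat 84°.
Subsquare b=1, b=1: +1·0.0833333° lon, +1·0.0416667° lat → SW at lon -15.9167°, lat 84.0417°.
Cell spans 0.0833333° lon × 0.0416667° lat.
west -15.9167, east -15.8333.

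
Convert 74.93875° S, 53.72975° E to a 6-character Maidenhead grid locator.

Shift to the Maidenhead origin (180°W, 90°S): lon 233.7297, lat 15.0613.
Field: 233.7297/20 → 11 → L, 15.0613/10 → 1 → B; chars LB.
Square: 13.7297/2 → 6, 5.0613/1 → 5; chars 65.
Subsquare: 1.7297/0.0833333 → 20 → u, 0.0613/0.0416667 → 1 → b; chars ub.

LB65ub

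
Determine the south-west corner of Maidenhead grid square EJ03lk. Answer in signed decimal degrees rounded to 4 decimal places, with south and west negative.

Field E=4, J=9: +4·20° lon, +9·10° lat → SW at lon -100°, lat 0°.
Square 0, 3: +0·2° lon, +3·1° lat → SW at lon -100°, lat 3°.
Subsquare l=11, k=10: +11·0.0833333° lon, +10·0.0416667° lat → SW at lon -99.0833°, lat 3.41667°.
latitude 3.4167, longitude -99.0833.

3.4167, -99.0833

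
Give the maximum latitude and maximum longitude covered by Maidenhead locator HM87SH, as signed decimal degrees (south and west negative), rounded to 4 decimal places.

Field H=7, M=12: +7·20° lon, +12·10° lat → SW at lon -40°, lat 30°.
Square 8, 7: +8·2° lon, +7·1° lat → SW at lon -24°, lat 37°.
Subsquare s=18, h=7: +18·0.0833333° lon, +7·0.0416667° lat → SW at lon -22.5°, lat 37.2917°.
Cell spans 0.0833333° lon × 0.0416667° lat. NE corner is SW corner plus one full cell.
latitude 37.3333, longitude -22.4167.

37.3333, -22.4167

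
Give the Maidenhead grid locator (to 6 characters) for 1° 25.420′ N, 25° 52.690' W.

Offset from 180°W / 90°S: lon 154.1218°, lat 91.4237°.
Field: lon ⌊154.1218/20⌋ = 7 → H; lat ⌊91.4237/10⌋ = 9 → J.
Square: lon ⌊14.1218/2⌋ = 7; lat ⌊1.4237/1⌋ = 1.
Subsquare: lon ⌊0.1218/0.0833333⌋ = 1 → b; lat ⌊0.4237/0.0416667⌋ = 10 → k.

HJ71bk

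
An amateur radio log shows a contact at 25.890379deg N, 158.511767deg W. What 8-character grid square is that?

BL05rv83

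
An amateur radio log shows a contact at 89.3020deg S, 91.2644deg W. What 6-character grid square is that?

EA40iq

Offset from 180°W / 90°S: lon 88.7356°, lat 0.6980°.
Field: 88.7356/20 → 4 → E, 0.6980/10 → 0 → A; chars EA.
Square: 8.7356/2 → 4, 0.6980/1 → 0; chars 40.
Subsquare: 0.7356/0.0833333 → 8 → i, 0.6980/0.0416667 → 16 → q; chars iq.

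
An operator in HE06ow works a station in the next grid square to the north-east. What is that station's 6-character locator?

Longitude subsquare o = 14; +1 → 15 = p.
Latitude subsquare w = 22; +1 → 23 = x.

HE06px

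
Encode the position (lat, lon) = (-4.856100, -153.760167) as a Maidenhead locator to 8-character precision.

BI35cd84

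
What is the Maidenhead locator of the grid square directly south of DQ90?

Latitude square 0; −1 → -1, wraps to 9, carry into field.
Latitude field Q = 16; −1 → 15 = P.
The longitude characters are unchanged.

DP99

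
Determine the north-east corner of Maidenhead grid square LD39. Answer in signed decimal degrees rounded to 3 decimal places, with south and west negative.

Field L=11, D=3: +11·20° lon, +3·10° lat → SW at lon 40°, lat -60°.
Square 3, 9: +3·2° lon, +9·1° lat → SW at lon 46°, lat -51°.
Cell spans 2° lon × 1° lat. NE corner is SW corner plus one full cell.
latitude -50.000, longitude 48.000.

-50.000, 48.000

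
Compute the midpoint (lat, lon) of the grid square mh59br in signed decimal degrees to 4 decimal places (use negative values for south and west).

-10.2708, 70.1250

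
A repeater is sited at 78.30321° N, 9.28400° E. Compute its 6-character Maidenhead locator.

JQ48ph

Add 180° to longitude and 90° to latitude: 189.2840, 168.3032.
Field: lon ⌊189.2840/20⌋ = 9 → J; lat ⌊168.3032/10⌋ = 16 → Q.
Square: lon ⌊9.2840/2⌋ = 4; lat ⌊8.3032/1⌋ = 8.
Subsquare: lon ⌊1.2840/0.0833333⌋ = 15 → p; lat ⌊0.3032/0.0416667⌋ = 7 → h.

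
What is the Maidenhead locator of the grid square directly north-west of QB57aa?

QB47xb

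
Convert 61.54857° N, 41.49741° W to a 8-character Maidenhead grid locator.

GP91gn01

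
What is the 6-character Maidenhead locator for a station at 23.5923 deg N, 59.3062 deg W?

Offset from 180°W / 90°S: lon 120.6938°, lat 113.5923°.
Field (20°×10°, letters A–R): 120.6938/20 → 6 → G, 113.5923/10 → 11 → L; chars GL.
Square (2°×1°, digits 0–9): 0.6938/2 → 0, 3.5923/1 → 3; chars 03.
Subsquare (5′×2.5′, letters a–x): 0.6938/0.0833333 → 8 → i, 0.5923/0.0416667 → 14 → o; chars io.

GL03io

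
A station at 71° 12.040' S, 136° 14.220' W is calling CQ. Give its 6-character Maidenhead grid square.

CB18vt

Add 180° to longitude and 90° to latitude: 43.7630, 18.7993.
Field (20°×10°, letters A–R): lon ⌊43.7630/20⌋ = 2 → C; lat ⌊18.7993/10⌋ = 1 → B.
Square (2°×1°, digits 0–9): lon ⌊3.7630/2⌋ = 1; lat ⌊8.7993/1⌋ = 8.
Subsquare (5′×2.5′, letters a–x): lon ⌊1.7630/0.0833333⌋ = 21 → v; lat ⌊0.7993/0.0416667⌋ = 19 → t.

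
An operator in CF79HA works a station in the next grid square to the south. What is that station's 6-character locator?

Latitude subsquare a = 0; −1 → -1, wraps to 23 = x, carry into square.
Latitude square 9; −1 → 8.
The longitude characters are unchanged.

CF78hx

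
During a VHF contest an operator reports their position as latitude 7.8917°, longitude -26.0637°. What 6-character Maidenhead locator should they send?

Shift to the Maidenhead origin (180°W, 90°S): lon 153.9363, lat 97.8917.
Field (20°×10°, letters A–R): lon ⌊153.9363/20⌋ = 7 → H; lat ⌊97.8917/10⌋ = 9 → J.
Square (2°×1°, digits 0–9): lon ⌊13.9363/2⌋ = 6; lat ⌊7.8917/1⌋ = 7.
Subsquare (5′×2.5′, letters a–x): lon ⌊1.9363/0.0833333⌋ = 23 → x; lat ⌊0.8917/0.0416667⌋ = 21 → v.

HJ67xv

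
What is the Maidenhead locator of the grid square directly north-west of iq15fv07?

Longitude extended square 0; −1 → -1, wraps to 9, carry into subsquare.
Longitude subsquare f = 5; −1 → 4 = e.
Latitude extended square 7; +1 → 8.

IQ15ev98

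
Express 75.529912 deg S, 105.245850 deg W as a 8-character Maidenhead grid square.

Offset from 180°W / 90°S: lon 74.75415°, lat 14.47009°.
Field (20°×10°, letters A–R): 74.75415/20 → 3 → D, 14.47009/10 → 1 → B; chars DB.
Square (2°×1°, digits 0–9): 14.75415/2 → 7, 4.47009/1 → 4; chars 74.
Subsquare (5′×2.5′, letters a–x): 0.75415/0.0833333 → 9 → j, 0.47009/0.0416667 → 11 → l; chars jl.
Extended square (30″×15″, digits 0–9): 0.00415/0.00833333 → 0, 0.01175/0.00416667 → 2; chars 02.

DB74jl02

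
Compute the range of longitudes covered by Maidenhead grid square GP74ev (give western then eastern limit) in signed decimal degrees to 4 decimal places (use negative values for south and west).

Field G=6, P=15: +6·20° lon, +15·10° lat → SW at lon -60°, lat 60°.
Square 7, 4: +7·2° lon, +4·1° lat → SW at lon -46°, lat 64°.
Subsquare e=4, v=21: +4·0.0833333° lon, +21·0.0416667° lat → SW at lon -45.6667°, lat 64.875°.
Cell spans 0.0833333° lon × 0.0416667° lat.
west -45.6667, east -45.5833.

-45.6667, -45.5833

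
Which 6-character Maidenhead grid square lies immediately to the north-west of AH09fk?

AH09el

Longitude subsquare f = 5; −1 → 4 = e.
Latitude subsquare k = 10; +1 → 11 = l.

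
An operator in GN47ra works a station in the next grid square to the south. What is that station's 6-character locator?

Latitude subsquare a = 0; −1 → -1, wraps to 23 = x, carry into square.
Latitude square 7; −1 → 6.
The longitude characters are unchanged.

GN46rx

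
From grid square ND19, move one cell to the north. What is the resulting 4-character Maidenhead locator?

Latitude square 9; +1 → 10, wraps to 0, carry into field.
Latitude field D = 3; +1 → 4 = E.
The longitude characters are unchanged.

NE10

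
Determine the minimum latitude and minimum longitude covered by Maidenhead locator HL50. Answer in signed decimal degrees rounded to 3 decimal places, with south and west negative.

20.000, -30.000

Field H=7, L=11: +7·20° lon, +11·10° lat → SW at lon -40°, lat 20°.
Square 5, 0: +5·2° lon, +0·1° lat → SW at lon -30°, lat 20°.
latitude 20.000, longitude -30.000.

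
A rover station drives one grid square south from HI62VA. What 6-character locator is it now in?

Latitude subsquare a = 0; −1 → -1, wraps to 23 = x, carry into square.
Latitude square 2; −1 → 1.
The longitude characters are unchanged.

HI61vx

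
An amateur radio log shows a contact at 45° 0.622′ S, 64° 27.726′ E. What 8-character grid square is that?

ME24fx57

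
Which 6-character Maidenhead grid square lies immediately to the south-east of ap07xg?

Longitude subsquare x = 23; +1 → 24, wraps to 0 = a, carry into square.
Longitude square 0; +1 → 1.
Latitude subsquare g = 6; −1 → 5 = f.

AP17af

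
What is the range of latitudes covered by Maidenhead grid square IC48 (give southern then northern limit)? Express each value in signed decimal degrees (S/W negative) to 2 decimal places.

-62.00, -61.00

Field I=8, C=2: +8·20° lon, +2·10° lat → SW at lon -20°, lat -70°.
Square 4, 8: +4·2° lon, +8·1° lat → SW at lon -12°, lat -62°.
Cell spans 2° lon × 1° lat.
south -62.00, north -61.00.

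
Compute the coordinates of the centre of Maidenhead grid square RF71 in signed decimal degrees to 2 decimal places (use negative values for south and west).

Field R=17, F=5: +17·20° lon, +5·10° lat → SW at lon 160°, lat -40°.
Square 7, 1: +7·2° lon, +1·1° lat → SW at lon 174°, lat -39°.
Cell spans 2° lon × 1° lat. Centre is SW corner plus half of each.
latitude -38.50, longitude 175.00.

-38.50, 175.00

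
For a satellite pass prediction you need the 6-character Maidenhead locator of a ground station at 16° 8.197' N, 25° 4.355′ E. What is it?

KK26md

Add 180° to longitude and 90° to latitude: 205.0726, 106.1366.
Field: lon ⌊205.0726/20⌋ = 10 → K; lat ⌊106.1366/10⌋ = 10 → K.
Square: lon ⌊5.0726/2⌋ = 2; lat ⌊6.1366/1⌋ = 6.
Subsquare: lon ⌊1.0726/0.0833333⌋ = 12 → m; lat ⌊0.1366/0.0416667⌋ = 3 → d.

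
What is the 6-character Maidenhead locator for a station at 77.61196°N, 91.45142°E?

NQ57ro

Add 180° to longitude and 90° to latitude: 271.4514, 167.6120.
Field: lon ⌊271.4514/20⌋ = 13 → N; lat ⌊167.6120/10⌋ = 16 → Q.
Square: lon ⌊11.4514/2⌋ = 5; lat ⌊7.6120/1⌋ = 7.
Subsquare: lon ⌊1.4514/0.0833333⌋ = 17 → r; lat ⌊0.6120/0.0416667⌋ = 14 → o.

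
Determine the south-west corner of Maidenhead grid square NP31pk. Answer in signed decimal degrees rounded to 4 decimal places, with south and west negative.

Field N=13, P=15: +13·20° lon, +15·10° lat → SW at lon 80°, lat 60°.
Square 3, 1: +3·2° lon, +1·1° lat → SW at lon 86°, lat 61°.
Subsquare p=15, k=10: +15·0.0833333° lon, +10·0.0416667° lat → SW at lon 87.25°, lat 61.4167°.
latitude 61.4167, longitude 87.2500.

61.4167, 87.2500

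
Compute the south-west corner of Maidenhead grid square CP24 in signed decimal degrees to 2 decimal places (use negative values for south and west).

64.00, -136.00

Field C=2, P=15: +2·20° lon, +15·10° lat → SW at lon -140°, lat 60°.
Square 2, 4: +2·2° lon, +4·1° lat → SW at lon -136°, lat 64°.
latitude 64.00, longitude -136.00.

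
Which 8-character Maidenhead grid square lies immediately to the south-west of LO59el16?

LO59el05

Longitude extended square 1; −1 → 0.
Latitude extended square 6; −1 → 5.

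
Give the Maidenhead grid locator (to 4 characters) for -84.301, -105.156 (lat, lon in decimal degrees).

DA75

Shift to the Maidenhead origin (180°W, 90°S): lon 74.84, lat 5.70.
Field (20°×10°, letters A–R): lon ⌊74.84/20⌋ = 3 → D; lat ⌊5.70/10⌋ = 0 → A.
Square (2°×1°, digits 0–9): lon ⌊14.84/2⌋ = 7; lat ⌊5.70/1⌋ = 5.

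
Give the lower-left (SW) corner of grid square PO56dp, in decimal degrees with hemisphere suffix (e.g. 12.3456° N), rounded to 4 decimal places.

56.6250° N, 130.2500° E

Field P=15, O=14: +15·20° lon, +14·10° lat → SW at lon 120°, lat 50°.
Square 5, 6: +5·2° lon, +6·1° lat → SW at lon 130°, lat 56°.
Subsquare d=3, p=15: +3·0.0833333° lon, +15·0.0416667° lat → SW at lon 130.25°, lat 56.625°.
latitude 56.6250° N, longitude 130.2500° E.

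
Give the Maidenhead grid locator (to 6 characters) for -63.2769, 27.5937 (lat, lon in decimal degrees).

KC36tr

Offset from 180°W / 90°S: lon 207.5937°, lat 26.7231°.
Field (20°×10°, letters A–R): lon ⌊207.5937/20⌋ = 10 → K; lat ⌊26.7231/10⌋ = 2 → C.
Square (2°×1°, digits 0–9): lon ⌊7.5937/2⌋ = 3; lat ⌊6.7231/1⌋ = 6.
Subsquare (5′×2.5′, letters a–x): lon ⌊1.5937/0.0833333⌋ = 19 → t; lat ⌊0.7231/0.0416667⌋ = 17 → r.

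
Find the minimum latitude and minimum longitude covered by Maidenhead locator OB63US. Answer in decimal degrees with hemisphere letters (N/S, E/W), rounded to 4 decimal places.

76.2500° S, 113.6667° E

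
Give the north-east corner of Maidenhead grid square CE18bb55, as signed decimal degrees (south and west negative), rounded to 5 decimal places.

-41.93333, -137.86667

Field C=2, E=4: +2·20° lon, +4·10° lat → SW at lon -140°, lat -50°.
Square 1, 8: +1·2° lon, +8·1° lat → SW at lon -138°, lat -42°.
Subsquare b=1, b=1: +1·0.0833333° lon, +1·0.0416667° lat → SW at lon -137.917°, lat -41.9583°.
Extended square 5, 5: +5·0.00833333° lon, +5·0.00416667° lat → SW at lon -137.875°, lat -41.9375°.
Cell spans 0.00833333° lon × 0.00416667° lat. NE corner is SW corner plus one full cell.
latitude -41.93333, longitude -137.86667.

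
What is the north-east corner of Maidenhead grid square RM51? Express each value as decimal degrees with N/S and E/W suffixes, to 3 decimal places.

32.000° N, 172.000° E

Field R=17, M=12: +17·20° lon, +12·10° lat → SW at lon 160°, lat 30°.
Square 5, 1: +5·2° lon, +1·1° lat → SW at lon 170°, lat 31°.
Cell spans 2° lon × 1° lat. NE corner is SW corner plus one full cell.
latitude 32.000° N, longitude 172.000° E.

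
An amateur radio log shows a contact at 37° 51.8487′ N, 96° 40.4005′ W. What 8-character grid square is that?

EM17pu97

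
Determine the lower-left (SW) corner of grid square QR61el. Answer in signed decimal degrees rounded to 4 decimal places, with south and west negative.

81.4583, 152.3333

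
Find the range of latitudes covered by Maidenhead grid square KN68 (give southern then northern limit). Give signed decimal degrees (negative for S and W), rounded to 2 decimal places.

Field K=10, N=13: +10·20° lon, +13·10° lat → SW at lon 20°, lat 40°.
Square 6, 8: +6·2° lon, +8·1° lat → SW at lon 32°, lat 48°.
Cell spans 2° lon × 1° lat.
south 48.00, north 49.00.

48.00, 49.00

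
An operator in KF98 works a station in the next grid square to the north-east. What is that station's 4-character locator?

LF09

Longitude square 9; +1 → 10, wraps to 0, carry into field.
Longitude field K = 10; +1 → 11 = L.
Latitude square 8; +1 → 9.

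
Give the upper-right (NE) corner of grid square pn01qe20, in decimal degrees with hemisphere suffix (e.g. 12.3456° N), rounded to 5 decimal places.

Field P=15, N=13: +15·20° lon, +13·10° lat → SW at lon 120°, lat 40°.
Square 0, 1: +0·2° lon, +1·1° lat → SW at lon 120°, lat 41°.
Subsquare q=16, e=4: +16·0.0833333° lon, +4·0.0416667° lat → SW at lon 121.333°, lat 41.1667°.
Extended square 2, 0: +2·0.00833333° lon, +0·0.00416667° lat → SW at lon 121.35°, lat 41.1667°.
Cell spans 0.00833333° lon × 0.00416667° lat. NE corner is SW corner plus one full cell.
latitude 41.17083° N, longitude 121.35833° E.

41.17083° N, 121.35833° E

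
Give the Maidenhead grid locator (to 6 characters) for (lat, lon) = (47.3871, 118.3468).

Add 180° to longitude and 90° to latitude: 298.3468, 137.3871.
Field: lon ⌊298.3468/20⌋ = 14 → O; lat ⌊137.3871/10⌋ = 13 → N.
Square: lon ⌊18.3468/2⌋ = 9; lat ⌊7.3871/1⌋ = 7.
Subsquare: lon ⌊0.3468/0.0833333⌋ = 4 → e; lat ⌊0.3871/0.0416667⌋ = 9 → j.

ON97ej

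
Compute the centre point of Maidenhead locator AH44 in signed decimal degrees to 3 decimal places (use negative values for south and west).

-15.500, -171.000

Field A=0, H=7: +0·20° lon, +7·10° lat → SW at lon -180°, lat -20°.
Square 4, 4: +4·2° lon, +4·1° lat → SW at lon -172°, lat -16°.
Cell spans 2° lon × 1° lat. Centre is SW corner plus half of each.
latitude -15.500, longitude -171.000.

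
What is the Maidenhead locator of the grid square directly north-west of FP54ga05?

Longitude extended square 0; −1 → -1, wraps to 9, carry into subsquare.
Longitude subsquare g = 6; −1 → 5 = f.
Latitude extended square 5; +1 → 6.

FP54fa96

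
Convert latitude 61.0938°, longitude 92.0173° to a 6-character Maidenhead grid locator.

Add 180° to longitude and 90° to latitude: 272.0173, 151.0938.
Field: 272.0173/20 → 13 → N, 151.0938/10 → 15 → P; chars NP.
Square: 12.0173/2 → 6, 1.0938/1 → 1; chars 61.
Subsquare: 0.0173/0.0833333 → 0 → a, 0.0938/0.0416667 → 2 → c; chars ac.

NP61ac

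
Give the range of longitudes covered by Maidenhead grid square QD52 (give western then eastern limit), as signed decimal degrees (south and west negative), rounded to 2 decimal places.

150.00, 152.00

Field Q=16, D=3: +16·20° lon, +3·10° lat → SW at lon 140°, lat -60°.
Square 5, 2: +5·2° lon, +2·1° lat → SW at lon 150°, lat -58°.
Cell spans 2° lon × 1° lat.
west 150.00, east 152.00.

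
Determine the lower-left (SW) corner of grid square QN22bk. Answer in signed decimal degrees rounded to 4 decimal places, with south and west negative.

42.4167, 144.0833

Field Q=16, N=13: +16·20° lon, +13·10° lat → SW at lon 140°, lat 40°.
Square 2, 2: +2·2° lon, +2·1° lat → SW at lon 144°, lat 42°.
Subsquare b=1, k=10: +1·0.0833333° lon, +10·0.0416667° lat → SW at lon 144.083°, lat 42.4167°.
latitude 42.4167, longitude 144.0833.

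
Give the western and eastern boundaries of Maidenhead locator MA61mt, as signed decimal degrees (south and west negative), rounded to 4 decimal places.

73.0000, 73.0833

Field M=12, A=0: +12·20° lon, +0·10° lat → SW at lon 60°, lat -90°.
Square 6, 1: +6·2° lon, +1·1° lat → SW at lon 72°, lat -89°.
Subsquare m=12, t=19: +12·0.0833333° lon, +19·0.0416667° lat → SW at lon 73°, lat -88.2083°.
Cell spans 0.0833333° lon × 0.0416667° lat.
west 73.0000, east 73.0833.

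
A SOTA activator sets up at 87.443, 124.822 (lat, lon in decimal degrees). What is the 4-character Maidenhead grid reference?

Offset from 180°W / 90°S: lon 304.82°, lat 177.44°.
Field: 304.82/20 → 15 → P, 177.44/10 → 17 → R; chars PR.
Square: 4.82/2 → 2, 7.44/1 → 7; chars 27.

PR27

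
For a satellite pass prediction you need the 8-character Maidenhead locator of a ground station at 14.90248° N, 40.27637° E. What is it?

Add 180° to longitude and 90° to latitude: 220.27637, 104.90248.
Field: 220.27637/20 → 11 → L, 104.90248/10 → 10 → K; chars LK.
Square: 0.27637/2 → 0, 4.90248/1 → 4; chars 04.
Subsquare: 0.27637/0.0833333 → 3 → d, 0.90248/0.0416667 → 21 → v; chars dv.
Extended square: 0.02637/0.00833333 → 3, 0.02748/0.00416667 → 6; chars 36.

LK04dv36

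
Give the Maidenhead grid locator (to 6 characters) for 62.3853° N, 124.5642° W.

CP72rj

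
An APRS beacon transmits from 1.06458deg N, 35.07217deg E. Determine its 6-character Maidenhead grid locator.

KJ71mb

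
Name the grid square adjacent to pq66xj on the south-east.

PQ76ai

Longitude subsquare x = 23; +1 → 24, wraps to 0 = a, carry into square.
Longitude square 6; +1 → 7.
Latitude subsquare j = 9; −1 → 8 = i.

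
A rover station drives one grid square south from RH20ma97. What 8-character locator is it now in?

RH20ma96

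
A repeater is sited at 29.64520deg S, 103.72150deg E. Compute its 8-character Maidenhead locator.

Add 180° to longitude and 90° to latitude: 283.72150, 60.35480.
Field: lon ⌊283.72150/20⌋ = 14 → O; lat ⌊60.35480/10⌋ = 6 → G.
Square: lon ⌊3.72150/2⌋ = 1; lat ⌊0.35480/1⌋ = 0.
Subsquare: lon ⌊1.72150/0.0833333⌋ = 20 → u; lat ⌊0.35480/0.0416667⌋ = 8 → i.
Extended square: lon ⌊0.05483/0.00833333⌋ = 6; lat ⌊0.02147/0.00416667⌋ = 5.

OG10ui65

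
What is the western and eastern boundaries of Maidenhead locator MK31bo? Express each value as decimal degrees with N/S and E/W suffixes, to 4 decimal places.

66.0833° E, 66.1667° E

Field M=12, K=10: +12·20° lon, +10·10° lat → SW at lon 60°, lat 10°.
Square 3, 1: +3·2° lon, +1·1° lat → SW at lon 66°, lat 11°.
Subsquare b=1, o=14: +1·0.0833333° lon, +14·0.0416667° lat → SW at lon 66.0833°, lat 11.5833°.
Cell spans 0.0833333° lon × 0.0416667° lat.
west 66.0833° E, east 66.1667° E.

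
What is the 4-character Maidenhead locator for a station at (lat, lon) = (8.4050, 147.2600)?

QJ38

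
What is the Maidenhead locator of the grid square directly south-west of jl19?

JL08

Longitude square 1; −1 → 0.
Latitude square 9; −1 → 8.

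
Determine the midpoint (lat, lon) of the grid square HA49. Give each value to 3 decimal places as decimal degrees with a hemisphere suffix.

80.500° S, 31.000° W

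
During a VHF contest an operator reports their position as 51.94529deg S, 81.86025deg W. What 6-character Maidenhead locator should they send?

ED98bb

Add 180° to longitude and 90° to latitude: 98.1398, 38.0547.
Field: lon ⌊98.1398/20⌋ = 4 → E; lat ⌊38.0547/10⌋ = 3 → D.
Square: lon ⌊18.1398/2⌋ = 9; lat ⌊8.0547/1⌋ = 8.
Subsquare: lon ⌊0.1398/0.0833333⌋ = 1 → b; lat ⌊0.0547/0.0416667⌋ = 1 → b.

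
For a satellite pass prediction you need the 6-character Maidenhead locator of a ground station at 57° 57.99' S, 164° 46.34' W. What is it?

AD72oa

Shift to the Maidenhead origin (180°W, 90°S): lon 15.2277, lat 32.0335.
Field (20°×10°, letters A–R): 15.2277/20 → 0 → A, 32.0335/10 → 3 → D; chars AD.
Square (2°×1°, digits 0–9): 15.2277/2 → 7, 2.0335/1 → 2; chars 72.
Subsquare (5′×2.5′, letters a–x): 1.2277/0.0833333 → 14 → o, 0.0335/0.0416667 → 0 → a; chars oa.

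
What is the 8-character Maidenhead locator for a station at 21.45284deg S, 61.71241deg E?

Add 180° to longitude and 90° to latitude: 241.71241, 68.54716.
Field: lon ⌊241.71241/20⌋ = 12 → M; lat ⌊68.54716/10⌋ = 6 → G.
Square: lon ⌊1.71241/2⌋ = 0; lat ⌊8.54716/1⌋ = 8.
Subsquare: lon ⌊1.71241/0.0833333⌋ = 20 → u; lat ⌊0.54716/0.0416667⌋ = 13 → n.
Extended square: lon ⌊0.04574/0.00833333⌋ = 5; lat ⌊0.00549/0.00416667⌋ = 1.

MG08un51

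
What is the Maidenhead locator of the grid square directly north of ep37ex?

EP38ea

Latitude subsquare x = 23; +1 → 24, wraps to 0 = a, carry into square.
Latitude square 7; +1 → 8.
The longitude characters are unchanged.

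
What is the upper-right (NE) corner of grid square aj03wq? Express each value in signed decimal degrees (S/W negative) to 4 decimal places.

Field A=0, J=9: +0·20° lon, +9·10° lat → SW at lon -180°, lat 0°.
Square 0, 3: +0·2° lon, +3·1° lat → SW at lon -180°, lat 3°.
Subsquare w=22, q=16: +22·0.0833333° lon, +16·0.0416667° lat → SW at lon -178.167°, lat 3.66667°.
Cell spans 0.0833333° lon × 0.0416667° lat. NE corner is SW corner plus one full cell.
latitude 3.7083, longitude -178.0833.

3.7083, -178.0833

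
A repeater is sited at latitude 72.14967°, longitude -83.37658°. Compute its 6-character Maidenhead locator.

EQ82hd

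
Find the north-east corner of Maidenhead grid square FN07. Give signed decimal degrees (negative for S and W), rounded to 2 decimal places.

Field F=5, N=13: +5·20° lon, +13·10° lat → SW at lon -80°, lat 40°.
Square 0, 7: +0·2° lon, +7·1° lat → SW at lon -80°, lat 47°.
Cell spans 2° lon × 1° lat. NE corner is SW corner plus one full cell.
latitude 48.00, longitude -78.00.

48.00, -78.00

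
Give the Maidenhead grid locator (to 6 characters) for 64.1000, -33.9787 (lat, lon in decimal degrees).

HP34ac

Shift to the Maidenhead origin (180°W, 90°S): lon 146.0213, lat 154.1000.
Field: lon ⌊146.0213/20⌋ = 7 → H; lat ⌊154.1000/10⌋ = 15 → P.
Square: lon ⌊6.0213/2⌋ = 3; lat ⌊4.1000/1⌋ = 4.
Subsquare: lon ⌊0.0213/0.0833333⌋ = 0 → a; lat ⌊0.1000/0.0416667⌋ = 2 → c.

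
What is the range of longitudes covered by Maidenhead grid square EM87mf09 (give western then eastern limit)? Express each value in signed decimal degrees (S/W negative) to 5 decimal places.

Field E=4, M=12: +4·20° lon, +12·10° lat → SW at lon -100°, lat 30°.
Square 8, 7: +8·2° lon, +7·1° lat → SW at lon -84°, lat 37°.
Subsquare m=12, f=5: +12·0.0833333° lon, +5·0.0416667° lat → SW at lon -83°, lat 37.2083°.
Extended square 0, 9: +0·0.00833333° lon, +9·0.00416667° lat → SW at lon -83°, lat 37.2458°.
Cell spans 0.00833333° lon × 0.00416667° lat.
west -83.00000, east -82.99167.

-83.00000, -82.99167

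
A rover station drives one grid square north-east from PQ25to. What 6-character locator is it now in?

PQ25up

Longitude subsquare t = 19; +1 → 20 = u.
Latitude subsquare o = 14; +1 → 15 = p.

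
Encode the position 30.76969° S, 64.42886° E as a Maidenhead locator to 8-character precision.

MF29ff15

Offset from 180°W / 90°S: lon 244.42886°, lat 59.23031°.
Field: 244.42886/20 → 12 → M, 59.23031/10 → 5 → F; chars MF.
Square: 4.42886/2 → 2, 9.23031/1 → 9; chars 29.
Subsquare: 0.42886/0.0833333 → 5 → f, 0.23031/0.0416667 → 5 → f; chars ff.
Extended square: 0.01219/0.00833333 → 1, 0.02198/0.00416667 → 5; chars 15.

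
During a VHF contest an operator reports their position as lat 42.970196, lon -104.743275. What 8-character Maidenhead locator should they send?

DN72px02

Shift to the Maidenhead origin (180°W, 90°S): lon 75.25673, lat 132.97020.
Field: 75.25673/20 → 3 → D, 132.97020/10 → 13 → N; chars DN.
Square: 15.25673/2 → 7, 2.97020/1 → 2; chars 72.
Subsquare: 1.25673/0.0833333 → 15 → p, 0.97020/0.0416667 → 23 → x; chars px.
Extended square: 0.00673/0.00833333 → 0, 0.01186/0.00416667 → 2; chars 02.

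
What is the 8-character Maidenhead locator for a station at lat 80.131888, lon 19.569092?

JR90sd81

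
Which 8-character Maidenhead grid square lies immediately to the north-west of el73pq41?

EL73pq32

Longitude extended square 4; −1 → 3.
Latitude extended square 1; +1 → 2.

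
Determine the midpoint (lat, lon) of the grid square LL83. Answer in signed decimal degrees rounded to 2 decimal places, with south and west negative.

Field L=11, L=11: +11·20° lon, +11·10° lat → SW at lon 40°, lat 20°.
Square 8, 3: +8·2° lon, +3·1° lat → SW at lon 56°, lat 23°.
Cell spans 2° lon × 1° lat. Centre is SW corner plus half of each.
latitude 23.50, longitude 57.00.

23.50, 57.00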